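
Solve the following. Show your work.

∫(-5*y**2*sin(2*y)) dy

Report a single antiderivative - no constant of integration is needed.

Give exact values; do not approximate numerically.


Step 1. Integrate ∫(-5*y**2*sin(2*y)) dy by parts with u = y**2, dv = (-5*sin(2*y)) dy, so v = 5*cos(2*y)/2: now 5*y**2*cos(2*y)/2 + ∫(-5*y*cos(2*y)) dy.
Step 2. Integrate ∫(-5*y*cos(2*y)) dy by parts with u = y, dv = (-5*cos(2*y)) dy, so v = -5*sin(2*y)/2: now 5*y**2*cos(2*y)/2 - 5*y*sin(2*y)/2 + ∫(5*sin(2*y)/2) dy.
Step 3. Evaluate the standard form: now 5*y**2*cos(2*y)/2 - 5*y*sin(2*y)/2 - 5*cos(2*y)/4.
Answer: 5*y**2*cos(2*y)/2 - 5*y*sin(2*y)/2 - 5*cos(2*y)/4.


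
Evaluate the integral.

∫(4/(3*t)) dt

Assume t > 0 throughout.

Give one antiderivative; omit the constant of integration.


Answer: 4*log(t)/3.


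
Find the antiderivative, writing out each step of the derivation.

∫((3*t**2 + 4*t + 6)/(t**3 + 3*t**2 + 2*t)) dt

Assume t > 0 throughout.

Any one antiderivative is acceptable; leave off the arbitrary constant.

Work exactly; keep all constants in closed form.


Step 1. Decompose ∫((3*t**2 + 4*t + 6)/(t**3 + 3*t**2 + 2*t)) dt by partial fractions, (3*t**2 + 4*t + 6)/(t**3 + 3*t**2 + 2*t) = 5/(t + 2) - 5/(t + 1) + 3/t: now ∫(3/t) dt + ∫(-5/(t + 1)) dt + ∫(5/(t + 2)) dt.
Step 2. Evaluate the standard form [assuming t > -1]: now -5*log(t + 1) + ∫(3/t) dt + ∫(5/(t + 2)) dt.
Step 3. Evaluate the standard form [assuming t > 0]: now 3*log(t) - 5*log(t + 1) + ∫(5/(t + 2)) dt.
Step 4. Evaluate the standard form [assuming t > -2]: now 3*log(t) - 5*log(t + 1) + 5*log(t + 2).
Answer: 3*log(t) - 5*log(t + 1) + 5*log(t + 2).


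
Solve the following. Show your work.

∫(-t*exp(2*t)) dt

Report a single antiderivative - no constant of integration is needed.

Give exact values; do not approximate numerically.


Step 1. Integrate ∫(-t*exp(2*t)) dt by parts with u = t, dv = (-exp(2*t)) dt, so v = -exp(2*t)/2: now -t*exp(2*t)/2 + ∫(exp(2*t)/2) dt.
Step 2. Evaluate the standard form: now -t*exp(2*t)/2 + exp(2*t)/4.
Answer: -t*exp(2*t)/2 + exp(2*t)/4.


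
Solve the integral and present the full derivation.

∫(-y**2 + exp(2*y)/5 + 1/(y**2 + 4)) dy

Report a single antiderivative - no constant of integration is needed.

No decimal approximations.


Step 1. Rewrite: now ∫(-y**2) dy + ∫(1/(y**2 + 4)) dy + ∫(exp(2*y)/5) dy.
Step 2. Evaluate the standard form: now atan(y/2)/2 + ∫(-y**2) dy + ∫(exp(2*y)/5) dy.
Step 3. Evaluate the standard form: now -y**3/3 + atan(y/2)/2 + ∫(exp(2*y)/5) dy.
Step 4. Evaluate the standard form: now -y**3/3 + exp(2*y)/10 + atan(y/2)/2.
Answer: -y**3/3 + exp(2*y)/10 + atan(y/2)/2.


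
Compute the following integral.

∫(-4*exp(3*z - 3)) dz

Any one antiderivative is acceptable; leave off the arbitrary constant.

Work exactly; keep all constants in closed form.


Answer: -4*exp(3*z - 3)/3.


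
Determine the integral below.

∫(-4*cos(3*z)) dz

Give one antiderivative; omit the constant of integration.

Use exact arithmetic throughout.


Answer: -4*sin(3*z)/3.


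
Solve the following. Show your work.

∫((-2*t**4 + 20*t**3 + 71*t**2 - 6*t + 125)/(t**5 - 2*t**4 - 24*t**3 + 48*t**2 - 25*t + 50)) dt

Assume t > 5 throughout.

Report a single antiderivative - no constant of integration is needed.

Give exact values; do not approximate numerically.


Step 1. Decompose ∫((-2*t**4 + 20*t**3 + 71*t**2 - 6*t + 125)/(t**5 - 2*t**4 - 24*t**3 + 48*t**2 - 25*t + 50)) dt by partial fractions, (-2*t**4 + 20*t**3 + 71*t**2 - 6*t + 125)/(t**5 - 2*t**4 - 24*t**3 + 48*t**2 - 25*t + 50) = 1/(t**2 + 1) - 1/(t + 5) - 5/(t - 2) + 4/(t - 5): now ∫(4/(t - 5)) dt + ∫(-5/(t - 2)) dt + ∫(-1/(t + 5)) dt + ∫(1/(t**2 + 1)) dt.
Step 2. Evaluate the standard form [assuming t > 5]: now 4*log(t - 5) + ∫(-5/(t - 2)) dt + ∫(-1/(t + 5)) dt + ∫(1/(t**2 + 1)) dt.
Step 3. Evaluate the standard form [assuming t > 2]: now 4*log(t - 5) - 5*log(t - 2) + ∫(-1/(t + 5)) dt + ∫(1/(t**2 + 1)) dt.
Step 4. Evaluate the standard form [assuming t > -5]: now 4*log(t - 5) - 5*log(t - 2) - log(t + 5) + ∫(1/(t**2 + 1)) dt.
Step 5. Evaluate the standard form: now 4*log(t - 5) - 5*log(t - 2) - log(t + 5) + atan(t).
Answer: 4*log(t - 5) - 5*log(t - 2) - log(t + 5) + atan(t).


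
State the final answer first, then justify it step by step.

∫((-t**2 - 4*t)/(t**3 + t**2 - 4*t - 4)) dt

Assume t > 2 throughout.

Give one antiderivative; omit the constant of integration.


The answer is -log(t - 2) - log(t + 1) + log(t + 2).
Step 1. Decompose ∫((-t**2 - 4*t)/(t**3 + t**2 - 4*t - 4)) dt by partial fractions, (-t**2 - 4*t)/(t**3 + t**2 - 4*t - 4) = 1/(t + 2) - 1/(t + 1) - 1/(t - 2): now ∫(-1/(t - 2)) dt + ∫(-1/(t + 1)) dt + ∫(1/(t + 2)) dt.
Step 2. Evaluate the standard form [assuming t > 2]: now -log(t - 2) + ∫(-1/(t + 1)) dt + ∫(1/(t + 2)) dt.
Step 3. Evaluate the standard form [assuming t > -1]: now -log(t - 2) - log(t + 1) + ∫(1/(t + 2)) dt.
Step 4. Evaluate the standard form [assuming t > -2]: now -log(t - 2) - log(t + 1) + log(t + 2).
Answer: -log(t - 2) - log(t + 1) + log(t + 2).


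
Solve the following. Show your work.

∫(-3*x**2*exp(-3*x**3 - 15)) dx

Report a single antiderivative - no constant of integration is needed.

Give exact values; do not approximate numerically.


Step 1. Substitute u = x**3 + 5, turning ∫(-3*x**2*exp(-3*x**3 - 15)) dx into ∫(-exp(-3*u)) du: now ∫(-exp(-3*u)) du.
Step 2. Evaluate the standard form: now exp(-3*u)/3.
Step 3. Substitute back u = x**3 + 5: now exp(-3*x**3 - 15)/3.
Answer: exp(-3*x**3 - 15)/3.


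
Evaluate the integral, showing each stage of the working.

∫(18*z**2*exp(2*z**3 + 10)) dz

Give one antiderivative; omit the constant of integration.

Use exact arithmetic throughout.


Step 1. Substitute u = z**3 + 5, turning ∫(18*z**2*exp(2*z**3 + 10)) dz into ∫(6*exp(2*u)) du: now ∫(6*exp(2*u)) du.
Step 2. Evaluate the standard form: now 3*exp(2*u).
Step 3. Substitute back u = z**3 + 5: now 3*exp(2*z**3 + 10).
Answer: 3*exp(2*z**3 + 10).


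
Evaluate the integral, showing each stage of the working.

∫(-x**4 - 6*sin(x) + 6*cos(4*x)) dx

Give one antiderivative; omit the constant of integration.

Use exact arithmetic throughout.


Step 1. Rewrite: now ∫(-x**4) dx + ∫(-6*sin(x)) dx + ∫(6*cos(4*x)) dx.
Step 2. Evaluate the standard form: now -x**5/5 + ∫(-6*sin(x)) dx + ∫(6*cos(4*x)) dx.
Step 3. Evaluate the standard form: now -x**5/5 + 6*cos(x) + ∫(6*cos(4*x)) dx.
Step 4. Evaluate the standard form: now -x**5/5 + 3*sin(4*x)/2 + 6*cos(x).
Answer: -x**5/5 + 3*sin(4*x)/2 + 6*cos(x).


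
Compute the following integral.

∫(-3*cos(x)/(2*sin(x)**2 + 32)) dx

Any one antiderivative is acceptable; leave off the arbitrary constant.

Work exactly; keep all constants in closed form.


Answer: -3*atan(sin(x)/4)/8.


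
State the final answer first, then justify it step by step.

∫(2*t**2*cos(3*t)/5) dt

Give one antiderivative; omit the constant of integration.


The answer is 2*t**2*sin(3*t)/15 + 4*t*cos(3*t)/45 - 4*sin(3*t)/135.
Step 1. Integrate ∫(2*t**2*cos(3*t)/5) dt by parts with u = t**2, dv = (2*cos(3*t)/5) dt, so v = 2*sin(3*t)/15: now 2*t**2*sin(3*t)/15 + ∫(-4*t*sin(3*t)/15) dt.
Step 2. Integrate ∫(-4*t*sin(3*t)/15) dt by parts with u = t, dv = (-4*sin(3*t)/15) dt, so v = 4*cos(3*t)/45: now 2*t**2*sin(3*t)/15 + 4*t*cos(3*t)/45 + ∫(-4*cos(3*t)/45) dt.
Step 3. Evaluate the standard form: now 2*t**2*sin(3*t)/15 + 4*t*cos(3*t)/45 - 4*sin(3*t)/135.
Answer: 2*t**2*sin(3*t)/15 + 4*t*cos(3*t)/45 - 4*sin(3*t)/135.


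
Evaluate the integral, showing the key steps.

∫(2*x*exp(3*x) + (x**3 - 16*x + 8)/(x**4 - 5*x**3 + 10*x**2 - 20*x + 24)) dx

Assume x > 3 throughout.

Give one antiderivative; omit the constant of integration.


Step 1. Rewrite: now ∫(2*x*exp(3*x)) dx + ∫((x**3 - 16*x + 8)/(x**4 - 5*x**3 + 10*x**2 - 20*x + 24)) dx.
Step 2. Integrate ∫(2*x*exp(3*x)) dx by parts with u = x, dv = (2*exp(3*x)) dx, so v = 2*exp(3*x)/3: now 2*x*exp(3*x)/3 + ∫((x**3 - 16*x + 8)/(x**4 - 5*x**3 + 10*x**2 - 20*x + 24)) dx + ∫(-2*exp(3*x)/3) dx.
Step 3. Evaluate the standard form: now 2*x*exp(3*x)/3 - 2*exp(3*x)/9 + ∫((x**3 - 16*x + 8)/(x**4 - 5*x**3 + 10*x**2 - 20*x + 24)) dx.
Step 4. Decompose ∫((x**3 - 16*x + 8)/(x**4 - 5*x**3 + 10*x**2 - 20*x + 24)) dx by partial fractions, (x**3 - 16*x + 8)/(x**4 - 5*x**3 + 10*x**2 - 20*x + 24) = 4/(x**2 + 4) + 2/(x - 2) - 1/(x - 3): now 2*x*exp(3*x)/3 - 2*exp(3*x)/9 + ∫(-1/(x - 3)) dx + ∫(2/(x - 2)) dx + ∫(4/(x**2 + 4)) dx.
Step 5. Evaluate the standard form [assuming x > 3]: now 2*x*exp(3*x)/3 - 2*exp(3*x)/9 - log(x - 3) + ∫(2/(x - 2)) dx + ∫(4/(x**2 + 4)) dx.
Step 6. Evaluate the standard form [assuming x > 2]: now 2*x*exp(3*x)/3 - 2*exp(3*x)/9 - log(x - 3) + 2*log(x - 2) + ∫(4/(x**2 + 4)) dx.
Step 7. Evaluate the standard form: now 2*x*exp(3*x)/3 - 2*exp(3*x)/9 - log(x - 3) + 2*log(x - 2) + 2*atan(x/2).
Answer: 2*x*exp(3*x)/3 - 2*exp(3*x)/9 - log(x - 3) + 2*log(x - 2) + 2*atan(x/2).


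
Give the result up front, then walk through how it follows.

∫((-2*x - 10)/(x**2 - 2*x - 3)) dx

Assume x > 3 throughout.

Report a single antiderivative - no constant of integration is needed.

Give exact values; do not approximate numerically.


The answer is -4*log(x - 3) + 2*log(x + 1).
Step 1. Decompose ∫((-2*x - 10)/(x**2 - 2*x - 3)) dx by partial fractions, (-2*x - 10)/(x**2 - 2*x - 3) = 2/(x + 1) - 4/(x - 3): now ∫(-4/(x - 3)) dx + ∫(2/(x + 1)) dx.
Step 2. Evaluate the standard form [assuming x > -1]: now 2*log(x + 1) + ∫(-4/(x - 3)) dx.
Step 3. Evaluate the standard form [assuming x > 3]: now -4*log(x - 3) + 2*log(x + 1).
Answer: -4*log(x - 3) + 2*log(x + 1).


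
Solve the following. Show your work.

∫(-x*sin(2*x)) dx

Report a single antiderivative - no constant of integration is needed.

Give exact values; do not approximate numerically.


Step 1. Integrate ∫(-x*sin(2*x)) dx by parts with u = x, dv = (-sin(2*x)) dx, so v = cos(2*x)/2: now x*cos(2*x)/2 + ∫(-cos(2*x)/2) dx.
Step 2. Evaluate the standard form: now x*cos(2*x)/2 - sin(2*x)/4.
Answer: x*cos(2*x)/2 - sin(2*x)/4.


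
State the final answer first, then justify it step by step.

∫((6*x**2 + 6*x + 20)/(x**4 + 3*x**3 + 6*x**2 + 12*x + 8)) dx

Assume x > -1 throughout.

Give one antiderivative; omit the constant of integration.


The answer is 4*log(x + 1) - 4*log(x + 2) + atan(x/2).
Step 1. Decompose ∫((6*x**2 + 6*x + 20)/(x**4 + 3*x**3 + 6*x**2 + 12*x + 8)) dx by partial fractions, (6*x**2 + 6*x + 20)/(x**4 + 3*x**3 + 6*x**2 + 12*x + 8) = 2/(x**2 + 4) - 4/(x + 2) + 4/(x + 1): now ∫(4/(x + 1)) dx + ∫(-4/(x + 2)) dx + ∫(2/(x**2 + 4)) dx.
Step 2. Evaluate the standard form [assuming x > -2]: now -4*log(x + 2) + ∫(4/(x + 1)) dx + ∫(2/(x**2 + 4)) dx.
Step 3. Evaluate the standard form [assuming x > -1]: now 4*log(x + 1) - 4*log(x + 2) + ∫(2/(x**2 + 4)) dx.
Step 4. Evaluate the standard form: now 4*log(x + 1) - 4*log(x + 2) + atan(x/2).
Answer: 4*log(x + 1) - 4*log(x + 2) + atan(x/2).


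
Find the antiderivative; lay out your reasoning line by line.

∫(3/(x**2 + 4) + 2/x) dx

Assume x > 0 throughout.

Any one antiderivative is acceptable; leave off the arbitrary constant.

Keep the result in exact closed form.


Step 1. Rewrite: now ∫(2/x) dx + ∫(3/(x**2 + 4)) dx.
Step 2. Evaluate the standard form [assuming x > 0]: now 2*log(x) + ∫(3/(x**2 + 4)) dx.
Step 3. Evaluate the standard form: now 2*log(x) + 3*atan(x/2)/2.
Answer: 2*log(x) + 3*atan(x/2)/2.


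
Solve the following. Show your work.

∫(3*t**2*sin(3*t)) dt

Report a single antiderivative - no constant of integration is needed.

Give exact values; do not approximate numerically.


Step 1. Integrate ∫(3*t**2*sin(3*t)) dt by parts with u = t**2, dv = (3*sin(3*t)) dt, so v = -cos(3*t): now -t**2*cos(3*t) + ∫(2*t*cos(3*t)) dt.
Step 2. Integrate ∫(2*t*cos(3*t)) dt by parts with u = t, dv = (2*cos(3*t)) dt, so v = 2*sin(3*t)/3: now -t**2*cos(3*t) + 2*t*sin(3*t)/3 + ∫(-2*sin(3*t)/3) dt.
Step 3. Evaluate the standard form: now -t**2*cos(3*t) + 2*t*sin(3*t)/3 + 2*cos(3*t)/9.
Answer: -t**2*cos(3*t) + 2*t*sin(3*t)/3 + 2*cos(3*t)/9.


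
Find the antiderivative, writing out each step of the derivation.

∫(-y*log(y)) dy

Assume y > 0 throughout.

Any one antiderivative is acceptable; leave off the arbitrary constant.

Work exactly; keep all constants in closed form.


Step 1. Integrate ∫(-y*log(y)) dy by parts with u = log(y), dv = (-y) dy, so v = -y**2/2 [assuming y > 0]: now -y**2*log(y)/2 + ∫(y/2) dy.
Step 2. Evaluate the standard form: now -y**2*log(y)/2 + y**2/4.
Answer: -y**2*log(y)/2 + y**2/4.


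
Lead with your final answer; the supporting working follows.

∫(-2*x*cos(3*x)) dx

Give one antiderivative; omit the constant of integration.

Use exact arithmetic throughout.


The answer is -2*x*sin(3*x)/3 - 2*cos(3*x)/9.
Step 1. Integrate ∫(-2*x*cos(3*x)) dx by parts with u = x, dv = (-2*cos(3*x)) dx, so v = -2*sin(3*x)/3: now -2*x*sin(3*x)/3 + ∫(2*sin(3*x)/3) dx.
Step 2. Evaluate the standard form: now -2*x*sin(3*x)/3 - 2*cos(3*x)/9.
Answer: -2*x*sin(3*x)/3 - 2*cos(3*x)/9.


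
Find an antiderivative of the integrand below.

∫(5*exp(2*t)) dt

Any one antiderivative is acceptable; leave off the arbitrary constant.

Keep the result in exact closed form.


Answer: 5*exp(2*t)/2.


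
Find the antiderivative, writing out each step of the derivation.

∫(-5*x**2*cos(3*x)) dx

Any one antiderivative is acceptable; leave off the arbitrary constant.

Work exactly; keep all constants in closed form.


Step 1. Integrate ∫(-5*x**2*cos(3*x)) dx by parts with u = x**2, dv = (-5*cos(3*x)) dx, so v = -5*sin(3*x)/3: now -5*x**2*sin(3*x)/3 + ∫(10*x*sin(3*x)/3) dx.
Step 2. Integrate ∫(10*x*sin(3*x)/3) dx by parts with u = x, dv = (10*sin(3*x)/3) dx, so v = -10*cos(3*x)/9: now -5*x**2*sin(3*x)/3 - 10*x*cos(3*x)/9 + ∫(10*cos(3*x)/9) dx.
Step 3. Evaluate the standard form: now -5*x**2*sin(3*x)/3 - 10*x*cos(3*x)/9 + 10*sin(3*x)/27.
Answer: -5*x**2*sin(3*x)/3 - 10*x*cos(3*x)/9 + 10*sin(3*x)/27.


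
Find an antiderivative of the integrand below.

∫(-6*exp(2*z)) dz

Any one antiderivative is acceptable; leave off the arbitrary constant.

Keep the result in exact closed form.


Answer: -3*exp(2*z).


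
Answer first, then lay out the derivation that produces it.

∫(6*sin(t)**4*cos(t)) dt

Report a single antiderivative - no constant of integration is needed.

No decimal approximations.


The answer is 6*sin(t)**5/5.
Step 1. Substitute u = sin(t), turning ∫(6*sin(t)**4*cos(t)) dt into ∫(6*u**4) du: now ∫(6*u**4) du.
Step 2. Evaluate the standard form: now 6*u**5/5.
Step 3. Substitute back u = sin(t): now 6*sin(t)**5/5.
Answer: 6*sin(t)**5/5.


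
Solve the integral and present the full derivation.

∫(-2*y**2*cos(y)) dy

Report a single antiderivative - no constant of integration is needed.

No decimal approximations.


Step 1. Integrate ∫(-2*y**2*cos(y)) dy by parts with u = y**2, dv = (-2*cos(y)) dy, so v = -2*sin(y): now -2*y**2*sin(y) + ∫(4*y*sin(y)) dy.
Step 2. Integrate ∫(4*y*sin(y)) dy by parts with u = y, dv = (4*sin(y)) dy, so v = -4*cos(y): now -2*y**2*sin(y) - 4*y*cos(y) + ∫(4*cos(y)) dy.
Step 3. Evaluate the standard form: now -2*y**2*sin(y) - 4*y*cos(y) + 4*sin(y).
Answer: -2*y**2*sin(y) - 4*y*cos(y) + 4*sin(y).


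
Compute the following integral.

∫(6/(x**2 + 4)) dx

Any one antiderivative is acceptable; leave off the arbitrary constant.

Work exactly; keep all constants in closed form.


Answer: 3*atan(x/2).


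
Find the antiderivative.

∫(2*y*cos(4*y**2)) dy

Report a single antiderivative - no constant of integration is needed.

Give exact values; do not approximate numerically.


Answer: sin(4*y**2)/4.


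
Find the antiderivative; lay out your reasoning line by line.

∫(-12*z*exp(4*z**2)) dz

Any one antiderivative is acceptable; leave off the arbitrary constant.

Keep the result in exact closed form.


Step 1. Substitute u = z**2, turning ∫(-12*z*exp(4*z**2)) dz into ∫(-6*exp(4*u)) du: now ∫(-6*exp(4*u)) du.
Step 2. Evaluate the standard form: now -3*exp(4*u)/2.
Step 3. Substitute back u = z**2: now -3*exp(4*z**2)/2.
Answer: -3*exp(4*z**2)/2.


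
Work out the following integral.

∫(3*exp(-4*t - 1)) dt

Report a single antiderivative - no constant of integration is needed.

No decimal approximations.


Answer: -3*exp(-4*t - 1)/4.


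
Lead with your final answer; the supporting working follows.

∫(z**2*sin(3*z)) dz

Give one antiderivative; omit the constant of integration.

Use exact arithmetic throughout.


The answer is -z**2*cos(3*z)/3 + 2*z*sin(3*z)/9 + 2*cos(3*z)/27.
Step 1. Integrate ∫(z**2*sin(3*z)) dz by parts with u = z**2, dv = (sin(3*z)) dz, so v = -cos(3*z)/3: now -z**2*cos(3*z)/3 + ∫(2*z*cos(3*z)/3) dz.
Step 2. Integrate ∫(2*z*cos(3*z)/3) dz by parts with u = z, dv = (2*cos(3*z)/3) dz, so v = 2*sin(3*z)/9: now -z**2*cos(3*z)/3 + 2*z*sin(3*z)/9 + ∫(-2*sin(3*z)/9) dz.
Step 3. Evaluate the standard form: now -z**2*cos(3*z)/3 + 2*z*sin(3*z)/9 + 2*cos(3*z)/27.
Answer: -z**2*cos(3*z)/3 + 2*z*sin(3*z)/9 + 2*cos(3*z)/27.


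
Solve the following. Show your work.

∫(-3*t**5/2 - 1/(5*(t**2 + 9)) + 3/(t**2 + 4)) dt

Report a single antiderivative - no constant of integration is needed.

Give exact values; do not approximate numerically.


Step 1. Rewrite: now ∫(-3*t**5/2) dt + ∫(3/(t**2 + 4)) dt + ∫(-1/(5*(t**2 + 9))) dt.
Step 2. Evaluate the standard form: now 3*atan(t/2)/2 + ∫(-3*t**5/2) dt + ∫(-1/(5*(t**2 + 9))) dt.
Step 3. Evaluate the standard form: now -t**6/4 + 3*atan(t/2)/2 + ∫(-1/(5*(t**2 + 9))) dt.
Step 4. Evaluate the standard form: now -t**6/4 - atan(t/3)/15 + 3*atan(t/2)/2.
Answer: -t**6/4 - atan(t/3)/15 + 3*atan(t/2)/2.


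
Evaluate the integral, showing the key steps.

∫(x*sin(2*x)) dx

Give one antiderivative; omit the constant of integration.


Step 1. Integrate ∫(x*sin(2*x)) dx by parts with u = x, dv = (sin(2*x)) dx, so v = -cos(2*x)/2: now -x*cos(2*x)/2 + ∫(cos(2*x)/2) dx.
Step 2. Evaluate the standard form: now -x*cos(2*x)/2 + sin(2*x)/4.
Answer: -x*cos(2*x)/2 + sin(2*x)/4.


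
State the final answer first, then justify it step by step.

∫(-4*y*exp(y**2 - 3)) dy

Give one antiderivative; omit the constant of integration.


The answer is -2*exp(y**2 - 3).
Step 1. Substitute u = y**2 - 3, turning ∫(-4*y*exp(y**2 - 3)) dy into ∫(-2*exp(u)) du: now ∫(-2*exp(u)) du.
Step 2. Evaluate the standard form: now -2*exp(u).
Step 3. Substitute back u = y**2 - 3: now -2*exp(y**2 - 3).
Answer: -2*exp(y**2 - 3).


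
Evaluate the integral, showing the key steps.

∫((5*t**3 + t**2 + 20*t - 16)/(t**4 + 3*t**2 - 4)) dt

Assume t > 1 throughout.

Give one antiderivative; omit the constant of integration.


Step 1. Decompose ∫((5*t**3 + t**2 + 20*t - 16)/(t**4 + 3*t**2 - 4)) dt by partial fractions, (5*t**3 + t**2 + 20*t - 16)/(t**4 + 3*t**2 - 4) = 4/(t**2 + 4) + 4/(t + 1) + 1/(t - 1): now ∫(1/(t - 1)) dt + ∫(4/(t + 1)) dt + ∫(4/(t**2 + 4)) dt.
Step 2. Evaluate the standard form [assuming t > 1]: now log(t - 1) + ∫(4/(t + 1)) dt + ∫(4/(t**2 + 4)) dt.
Step 3. Evaluate the standard form [assuming t > -1]: now log(t - 1) + 4*log(t + 1) + ∫(4/(t**2 + 4)) dt.
Step 4. Evaluate the standard form: now log(t - 1) + 4*log(t + 1) + 2*atan(t/2).
Answer: log(t - 1) + 4*log(t + 1) + 2*atan(t/2).


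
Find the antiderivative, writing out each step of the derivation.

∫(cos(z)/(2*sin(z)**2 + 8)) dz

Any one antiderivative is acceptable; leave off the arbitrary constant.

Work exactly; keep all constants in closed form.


Step 1. Substitute u = sin(z), turning ∫(cos(z)/(2*sin(z)**2 + 8)) dz into ∫(1/(2*(u**2 + 4))) du: now ∫(1/(2*(u**2 + 4))) du.
Step 2. Evaluate the standard form: now atan(u/2)/4.
Step 3. Substitute back u = sin(z): now atan(sin(z)/2)/4.
Answer: atan(sin(z)/2)/4.


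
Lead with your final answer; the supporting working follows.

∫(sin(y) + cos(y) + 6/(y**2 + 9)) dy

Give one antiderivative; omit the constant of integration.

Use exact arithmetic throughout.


The answer is sin(y) - cos(y) + 2*atan(y/3).
Step 1. Rewrite: now ∫(6/(y**2 + 9)) dy + ∫(sin(y)) dy + ∫(cos(y)) dy.
Step 2. Evaluate the standard form: now 2*atan(y/3) + ∫(sin(y)) dy + ∫(cos(y)) dy.
Step 3. Evaluate the standard form: now sin(y) + 2*atan(y/3) + ∫(sin(y)) dy.
Step 4. Evaluate the standard form: now sin(y) - cos(y) + 2*atan(y/3).
Answer: sin(y) - cos(y) + 2*atan(y/3).


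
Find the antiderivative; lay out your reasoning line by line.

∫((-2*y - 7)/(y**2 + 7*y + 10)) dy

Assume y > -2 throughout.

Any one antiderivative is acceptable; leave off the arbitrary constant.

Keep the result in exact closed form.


Step 1. Decompose ∫((-2*y - 7)/(y**2 + 7*y + 10)) dy by partial fractions, (-2*y - 7)/(y**2 + 7*y + 10) = -1/(y + 5) - 1/(y + 2): now ∫(-1/(y + 2)) dy + ∫(-1/(y + 5)) dy.
Step 2. Evaluate the standard form [assuming y > -2]: now -log(y + 2) + ∫(-1/(y + 5)) dy.
Step 3. Evaluate the standard form [assuming y > -5]: now -log(y + 2) - log(y + 5).
Answer: -log(y + 2) - log(y + 5).


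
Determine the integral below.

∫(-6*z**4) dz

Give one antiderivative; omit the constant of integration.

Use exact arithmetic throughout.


Answer: -6*z**5/5.


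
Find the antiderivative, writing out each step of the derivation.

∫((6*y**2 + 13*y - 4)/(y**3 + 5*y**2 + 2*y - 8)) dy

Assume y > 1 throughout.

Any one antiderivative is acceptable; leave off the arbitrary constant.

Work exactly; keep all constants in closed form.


Step 1. Decompose ∫((6*y**2 + 13*y - 4)/(y**3 + 5*y**2 + 2*y - 8)) dy by partial fractions, (6*y**2 + 13*y - 4)/(y**3 + 5*y**2 + 2*y - 8) = 4/(y + 4) + 1/(y + 2) + 1/(y - 1): now ∫(1/(y - 1)) dy + ∫(1/(y + 2)) dy + ∫(4/(y + 4)) dy.
Step 2. Evaluate the standard form [assuming y > 1]: now log(y - 1) + ∫(1/(y + 2)) dy + ∫(4/(y + 4)) dy.
Step 3. Evaluate the standard form [assuming y > -4]: now log(y - 1) + 4*log(y + 4) + ∫(1/(y + 2)) dy.
Step 4. Evaluate the standard form [assuming y > -2]: now log(y - 1) + log(y + 2) + 4*log(y + 4).
Answer: log(y - 1) + log(y + 2) + 4*log(y + 4).


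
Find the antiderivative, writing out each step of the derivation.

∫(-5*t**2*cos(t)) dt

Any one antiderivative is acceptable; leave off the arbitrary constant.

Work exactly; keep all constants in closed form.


Step 1. Integrate ∫(-5*t**2*cos(t)) dt by parts with u = t**2, dv = (-5*cos(t)) dt, so v = -5*sin(t): now -5*t**2*sin(t) + ∫(10*t*sin(t)) dt.
Step 2. Integrate ∫(10*t*sin(t)) dt by parts with u = t, dv = (10*sin(t)) dt, so v = -10*cos(t): now -5*t**2*sin(t) - 10*t*cos(t) + ∫(10*cos(t)) dt.
Step 3. Evaluate the standard form: now -5*t**2*sin(t) - 10*t*cos(t) + 10*sin(t).
Answer: -5*t**2*sin(t) - 10*t*cos(t) + 10*sin(t).


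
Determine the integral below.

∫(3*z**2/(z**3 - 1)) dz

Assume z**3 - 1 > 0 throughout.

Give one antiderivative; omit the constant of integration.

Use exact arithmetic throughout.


Answer: log(z**3 - 1).


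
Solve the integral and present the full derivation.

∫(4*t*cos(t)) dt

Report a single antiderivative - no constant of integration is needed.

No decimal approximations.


Step 1. Integrate ∫(4*t*cos(t)) dt by parts with u = t, dv = (4*cos(t)) dt, so v = 4*sin(t): now 4*t*sin(t) + ∫(-4*sin(t)) dt.
Step 2. Evaluate the standard form: now 4*t*sin(t) + 4*cos(t).
Answer: 4*t*sin(t) + 4*cos(t).


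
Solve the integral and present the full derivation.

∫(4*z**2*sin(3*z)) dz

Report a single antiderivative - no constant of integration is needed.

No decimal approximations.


Step 1. Integrate ∫(4*z**2*sin(3*z)) dz by parts with u = z**2, dv = (4*sin(3*z)) dz, so v = -4*cos(3*z)/3: now -4*z**2*cos(3*z)/3 + ∫(8*z*cos(3*z)/3) dz.
Step 2. Integrate ∫(8*z*cos(3*z)/3) dz by parts with u = z, dv = (8*cos(3*z)/3) dz, so v = 8*sin(3*z)/9: now -4*z**2*cos(3*z)/3 + 8*z*sin(3*z)/9 + ∫(-8*sin(3*z)/9) dz.
Step 3. Evaluate the standard form: now -4*z**2*cos(3*z)/3 + 8*z*sin(3*z)/9 + 8*cos(3*z)/27.
Answer: -4*z**2*cos(3*z)/3 + 8*z*sin(3*z)/9 + 8*cos(3*z)/27.


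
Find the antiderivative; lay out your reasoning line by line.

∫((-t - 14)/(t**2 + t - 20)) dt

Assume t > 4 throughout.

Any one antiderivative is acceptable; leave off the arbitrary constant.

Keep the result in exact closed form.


Step 1. Decompose ∫((-t - 14)/(t**2 + t - 20)) dt by partial fractions, (-t - 14)/(t**2 + t - 20) = 1/(t + 5) - 2/(t - 4): now ∫(-2/(t - 4)) dt + ∫(1/(t + 5)) dt.
Step 2. Evaluate the standard form [assuming t > -5]: now log(t + 5) + ∫(-2/(t - 4)) dt.
Step 3. Evaluate the standard form [assuming t > 4]: now -2*log(t - 4) + log(t + 5).
Answer: -2*log(t - 4) + log(t + 5).


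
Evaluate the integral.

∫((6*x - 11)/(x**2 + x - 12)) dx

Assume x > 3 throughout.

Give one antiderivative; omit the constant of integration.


Answer: log(x - 3) + 5*log(x + 4).


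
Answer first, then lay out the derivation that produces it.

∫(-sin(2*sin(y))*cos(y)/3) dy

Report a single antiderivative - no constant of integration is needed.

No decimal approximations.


The answer is cos(2*sin(y))/6.
Step 1. Substitute u = sin(y), turning ∫(-sin(2*sin(y))*cos(y)/3) dy into ∫(-sin(2*u)/3) du: now ∫(-sin(2*u)/3) du.
Step 2. Evaluate the standard form: now cos(2*u)/6.
Step 3. Substitute back u = sin(y): now cos(2*sin(y))/6.
Answer: cos(2*sin(y))/6.


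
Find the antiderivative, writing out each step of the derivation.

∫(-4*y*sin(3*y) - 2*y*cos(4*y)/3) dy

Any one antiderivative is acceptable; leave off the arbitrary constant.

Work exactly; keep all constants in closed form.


Step 1. Rewrite: now ∫(-4*y*sin(3*y)) dy + ∫(-2*y*cos(4*y)/3) dy.
Step 2. Integrate ∫(-2*y*cos(4*y)/3) dy by parts with u = y, dv = (-2*cos(4*y)/3) dy, so v = -sin(4*y)/6: now -y*sin(4*y)/6 + ∫(-4*y*sin(3*y)) dy + ∫(sin(4*y)/6) dy.
Step 3. Evaluate the standard form: now -y*sin(4*y)/6 - cos(4*y)/24 + ∫(-4*y*sin(3*y)) dy.
Step 4. Integrate ∫(-4*y*sin(3*y)) dy by parts with u = y, dv = (-4*sin(3*y)) dy, so v = 4*cos(3*y)/3: now -y*sin(4*y)/6 + 4*y*cos(3*y)/3 - cos(4*y)/24 + ∫(-4*cos(3*y)/3) dy.
Step 5. Evaluate the standard form: now -y*sin(4*y)/6 + 4*y*cos(3*y)/3 - 4*sin(3*y)/9 - cos(4*y)/24.
Answer: -y*sin(4*y)/6 + 4*y*cos(3*y)/3 - 4*sin(3*y)/9 - cos(4*y)/24.


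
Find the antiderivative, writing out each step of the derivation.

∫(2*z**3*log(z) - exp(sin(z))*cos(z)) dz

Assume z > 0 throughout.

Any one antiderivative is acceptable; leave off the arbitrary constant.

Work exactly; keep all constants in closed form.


Step 1. Rewrite: now ∫(2*z**3*log(z)) dz + ∫(-exp(sin(z))*cos(z)) dz.
Step 2. Substitute u = sin(z), turning ∫(-exp(sin(z))*cos(z)) dz into ∫(-exp(u)) du: now ∫(2*z**3*log(z)) dz + ∫(-exp(u)) du.
Step 3. Evaluate the standard form: now -exp(u) + ∫(2*z**3*log(z)) dz.
Step 4. Substitute back u = sin(z): now -exp(sin(z)) + ∫(2*z**3*log(z)) dz.
Step 5. Integrate ∫(2*z**3*log(z)) dz by parts with u = log(z), dv = (2*z**3) dz, so v = z**4/2 [assuming z > 0]: now z**4*log(z)/2 - exp(sin(z)) + ∫(-z**3/2) dz.
Step 6. Evaluate the standard form: now z**4*log(z)/2 - z**4/8 - exp(sin(z)).
Answer: z**4*log(z)/2 - z**4/8 - exp(sin(z)).


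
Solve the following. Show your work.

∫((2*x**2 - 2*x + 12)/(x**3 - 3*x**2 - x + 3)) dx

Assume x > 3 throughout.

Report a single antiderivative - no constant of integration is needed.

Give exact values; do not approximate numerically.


Step 1. Decompose ∫((2*x**2 - 2*x + 12)/(x**3 - 3*x**2 - x + 3)) dx by partial fractions, (2*x**2 - 2*x + 12)/(x**3 - 3*x**2 - x + 3) = 2/(x + 1) - 3/(x - 1) + 3/(x - 3): now ∫(3/(x - 3)) dx + ∫(-3/(x - 1)) dx + ∫(2/(x + 1)) dx.
Step 2. Evaluate the standard form [assuming x > 1]: now -3*log(x - 1) + ∫(3/(x - 3)) dx + ∫(2/(x + 1)) dx.
Step 3. Evaluate the standard form [assuming x > -1]: now -3*log(x - 1) + 2*log(x + 1) + ∫(3/(x - 3)) dx.
Step 4. Evaluate the standard form [assuming x > 3]: now 3*log(x - 3) - 3*log(x - 1) + 2*log(x + 1).
Answer: 3*log(x - 3) - 3*log(x - 1) + 2*log(x + 1).


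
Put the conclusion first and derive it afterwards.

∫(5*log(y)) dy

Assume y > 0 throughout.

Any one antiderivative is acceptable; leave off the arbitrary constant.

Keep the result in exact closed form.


The answer is 5*y*log(y) - 5*y.
Step 1. Integrate ∫(5*log(y)) dy by parts with u = log(y), dv = (5) dy, so v = 5*y [assuming y > 0]: now 5*y*log(y) + ∫(-5) dy.
Step 2. Evaluate the standard form: now 5*y*log(y) - 5*y.
Answer: 5*y*log(y) - 5*y.


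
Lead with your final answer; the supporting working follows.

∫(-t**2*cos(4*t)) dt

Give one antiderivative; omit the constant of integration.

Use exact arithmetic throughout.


The answer is -t**2*sin(4*t)/4 - t*cos(4*t)/8 + sin(4*t)/32.
Step 1. Integrate ∫(-t**2*cos(4*t)) dt by parts with u = t**2, dv = (-cos(4*t)) dt, so v = -sin(4*t)/4: now -t**2*sin(4*t)/4 + ∫(t*sin(4*t)/2) dt.
Step 2. Integrate ∫(t*sin(4*t)/2) dt by parts with u = t, dv = (sin(4*t)/2) dt, so v = -cos(4*t)/8: now -t**2*sin(4*t)/4 - t*cos(4*t)/8 + ∫(cos(4*t)/8) dt.
Step 3. Evaluate the standard form: now -t**2*sin(4*t)/4 - t*cos(4*t)/8 + sin(4*t)/32.
Answer: -t**2*sin(4*t)/4 - t*cos(4*t)/8 + sin(4*t)/32.


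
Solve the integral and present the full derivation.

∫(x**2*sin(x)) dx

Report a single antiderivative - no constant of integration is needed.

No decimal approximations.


Step 1. Integrate ∫(x**2*sin(x)) dx by parts with u = x**2, dv = (sin(x)) dx, so v = -cos(x): now -x**2*cos(x) + ∫(2*x*cos(x)) dx.
Step 2. Integrate ∫(2*x*cos(x)) dx by parts with u = x, dv = (2*cos(x)) dx, so v = 2*sin(x): now -x**2*cos(x) + 2*x*sin(x) + ∫(-2*sin(x)) dx.
Step 3. Evaluate the standard form: now -x**2*cos(x) + 2*x*sin(x) + 2*cos(x).
Answer: -x**2*cos(x) + 2*x*sin(x) + 2*cos(x).


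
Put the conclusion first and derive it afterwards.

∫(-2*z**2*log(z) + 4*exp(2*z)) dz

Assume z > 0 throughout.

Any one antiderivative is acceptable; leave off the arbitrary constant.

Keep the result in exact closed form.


The answer is -2*z**3*log(z)/3 + 2*z**3/9 + 2*exp(2*z).
Step 1. Rewrite: now ∫(-2*z**2*log(z)) dz + ∫(4*exp(2*z)) dz.
Step 2. Evaluate the standard form: now 2*exp(2*z) + ∫(-2*z**2*log(z)) dz.
Step 3. Integrate ∫(-2*z**2*log(z)) dz by parts with u = log(z), dv = (-2*z**2) dz, so v = -2*z**3/3 [assuming z > 0]: now -2*z**3*log(z)/3 + 2*exp(2*z) + ∫(2*z**2/3) dz.
Step 4. Evaluate the standard form: now -2*z**3*log(z)/3 + 2*z**3/9 + 2*exp(2*z).
Answer: -2*z**3*log(z)/3 + 2*z**3/9 + 2*exp(2*z).


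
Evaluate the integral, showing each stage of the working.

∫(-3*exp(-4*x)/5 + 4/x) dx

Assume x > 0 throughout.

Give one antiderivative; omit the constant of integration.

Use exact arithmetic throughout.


Step 1. Rewrite: now ∫(4/x) dx + ∫(-3*exp(-4*x)/5) dx.
Step 2. Evaluate the standard form [assuming x > 0]: now 4*log(x) + ∫(-3*exp(-4*x)/5) dx.
Step 3. Evaluate the standard form: now 4*log(x) + 3*exp(-4*x)/20.
Answer: 4*log(x) + 3*exp(-4*x)/20.


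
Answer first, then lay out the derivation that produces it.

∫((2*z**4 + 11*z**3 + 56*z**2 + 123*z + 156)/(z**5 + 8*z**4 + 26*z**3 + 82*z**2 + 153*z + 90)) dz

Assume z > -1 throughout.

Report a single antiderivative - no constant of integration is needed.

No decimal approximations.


The answer is 2*log(z + 1) - 2*log(z + 2) + 2*log(z + 5) + atan(z/3).
Step 1. Decompose ∫((2*z**4 + 11*z**3 + 56*z**2 + 123*z + 156)/(z**5 + 8*z**4 + 26*z**3 + 82*z**2 + 153*z + 90)) dz by partial fractions, (2*z**4 + 11*z**3 + 56*z**2 + 123*z + 156)/(z**5 + 8*z**4 + 26*z**3 + 82*z**2 + 153*z + 90) = 3/(z**2 + 9) + 2/(z + 5) - 2/(z + 2) + 2/(z + 1): now ∫(2/(z + 1)) dz + ∫(-2/(z + 2)) dz + ∫(2/(z + 5)) dz + ∫(3/(z**2 + 9)) dz.
Step 2. Evaluate the standard form [assuming z > -1]: now 2*log(z + 1) + ∫(-2/(z + 2)) dz + ∫(2/(z + 5)) dz + ∫(3/(z**2 + 9)) dz.
Step 3. Evaluate the standard form [assuming z > -2]: now 2*log(z + 1) - 2*log(z + 2) + ∫(2/(z + 5)) dz + ∫(3/(z**2 + 9)) dz.
Step 4. Evaluate the standard form [assuming z > -5]: now 2*log(z + 1) - 2*log(z + 2) + 2*log(z + 5) + ∫(3/(z**2 + 9)) dz.
Step 5. Evaluate the standard form: now 2*log(z + 1) - 2*log(z + 2) + 2*log(z + 5) + atan(z/3).
Answer: 2*log(z + 1) - 2*log(z + 2) + 2*log(z + 5) + atan(z/3).


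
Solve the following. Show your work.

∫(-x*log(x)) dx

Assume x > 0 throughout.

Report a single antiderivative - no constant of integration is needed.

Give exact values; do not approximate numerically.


Step 1. Integrate ∫(-x*log(x)) dx by parts with u = log(x), dv = (-x) dx, so v = -x**2/2 [assuming x > 0]: now -x**2*log(x)/2 + ∫(x/2) dx.
Step 2. Evaluate the standard form: now -x**2*log(x)/2 + x**2/4.
Answer: -x**2*log(x)/2 + x**2/4.


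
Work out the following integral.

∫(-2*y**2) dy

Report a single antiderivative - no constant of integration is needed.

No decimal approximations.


Answer: -2*y**3/3.


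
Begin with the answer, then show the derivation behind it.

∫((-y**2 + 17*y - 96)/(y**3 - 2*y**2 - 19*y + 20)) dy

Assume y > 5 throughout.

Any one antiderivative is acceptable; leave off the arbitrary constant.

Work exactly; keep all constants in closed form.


The answer is -log(y - 5) + 4*log(y - 1) - 4*log(y + 4).
Step 1. Decompose ∫((-y**2 + 17*y - 96)/(y**3 - 2*y**2 - 19*y + 20)) dy by partial fractions, (-y**2 + 17*y - 96)/(y**3 - 2*y**2 - 19*y + 20) = -4/(y + 4) + 4/(y - 1) - 1/(y - 5): now ∫(-1/(y - 5)) dy + ∫(4/(y - 1)) dy + ∫(-4/(y + 4)) dy.
Step 2. Evaluate the standard form [assuming y > -4]: now -4*log(y + 4) + ∫(-1/(y - 5)) dy + ∫(4/(y - 1)) dy.
Step 3. Evaluate the standard form [assuming y > 1]: now 4*log(y - 1) - 4*log(y + 4) + ∫(-1/(y - 5)) dy.
Step 4. Evaluate the standard form [assuming y > 5]: now -log(y - 5) + 4*log(y - 1) - 4*log(y + 4).
Answer: -log(y - 5) + 4*log(y - 1) - 4*log(y + 4).


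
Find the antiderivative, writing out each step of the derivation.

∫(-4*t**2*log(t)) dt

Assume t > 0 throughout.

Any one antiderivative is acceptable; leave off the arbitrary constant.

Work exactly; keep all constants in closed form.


Step 1. Integrate ∫(-4*t**2*log(t)) dt by parts with u = log(t), dv = (-4*t**2) dt, so v = -4*t**3/3 [assuming t > 0]: now -4*t**3*log(t)/3 + ∫(4*t**2/3) dt.
Step 2. Evaluate the standard form: now -4*t**3*log(t)/3 + 4*t**3/9.
Answer: -4*t**3*log(t)/3 + 4*t**3/9.


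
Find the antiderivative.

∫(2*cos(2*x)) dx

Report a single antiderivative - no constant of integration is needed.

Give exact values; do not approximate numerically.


Answer: sin(2*x).


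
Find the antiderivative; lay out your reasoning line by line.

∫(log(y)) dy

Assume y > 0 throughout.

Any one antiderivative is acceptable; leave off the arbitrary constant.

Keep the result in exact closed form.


Step 1. Integrate ∫(log(y)) dy by parts with u = log(y), dv = (1) dy, so v = y [assuming y > 0]: now y*log(y) + ∫(-1) dy.
Step 2. Evaluate the standard form: now y*log(y) - y.
Answer: y*log(y) - y.


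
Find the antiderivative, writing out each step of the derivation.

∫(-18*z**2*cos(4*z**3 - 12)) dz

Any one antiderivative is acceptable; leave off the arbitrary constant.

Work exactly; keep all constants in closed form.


Step 1. Substitute u = z**3 - 3, turning ∫(-18*z**2*cos(4*z**3 - 12)) dz into ∫(-6*cos(4*u)) du: now ∫(-6*cos(4*u)) du.
Step 2. Evaluate the standard form: now -3*sin(4*u)/2.
Step 3. Substitute back u = z**3 - 3: now -3*sin(4*z**3 - 12)/2.
Answer: -3*sin(4*z**3 - 12)/2.


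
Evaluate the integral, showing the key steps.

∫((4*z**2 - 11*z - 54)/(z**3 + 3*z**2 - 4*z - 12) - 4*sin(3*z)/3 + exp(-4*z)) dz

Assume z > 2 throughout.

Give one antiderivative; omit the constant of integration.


Step 1. Rewrite: now ∫((4*z**2 - 11*z - 54)/(z**3 + 3*z**2 - 4*z - 12)) dz + ∫(exp(-4*z)) dz + ∫(-4*sin(3*z)/3) dz.
Step 2. Evaluate the standard form: now 4*cos(3*z)/9 + ∫((4*z**2 - 11*z - 54)/(z**3 + 3*z**2 - 4*z - 12)) dz + ∫(exp(-4*z)) dz.
Step 3. Decompose ∫((4*z**2 - 11*z - 54)/(z**3 + 3*z**2 - 4*z - 12)) dz by partial fractions, (4*z**2 - 11*z - 54)/(z**3 + 3*z**2 - 4*z - 12) = 3/(z + 3) + 4/(z + 2) - 3/(z - 2): now 4*cos(3*z)/9 + ∫(-3/(z - 2)) dz + ∫(4/(z + 2)) dz + ∫(3/(z + 3)) dz + ∫(exp(-4*z)) dz.
Step 4. Evaluate the standard form [assuming z > 2]: now -3*log(z - 2) + 4*cos(3*z)/9 + ∫(4/(z + 2)) dz + ∫(3/(z + 3)) dz + ∫(exp(-4*z)) dz.
Step 5. Evaluate the standard form [assuming z > -2]: now -3*log(z - 2) + 4*log(z + 2) + 4*cos(3*z)/9 + ∫(3/(z + 3)) dz + ∫(exp(-4*z)) dz.
Step 6. Evaluate the standard form [assuming z > -3]: now -3*log(z - 2) + 4*log(z + 2) + 3*log(z + 3) + 4*cos(3*z)/9 + ∫(exp(-4*z)) dz.
Step 7. Evaluate the standard form: now -3*log(z - 2) + 4*log(z + 2) + 3*log(z + 3) + 4*cos(3*z)/9 - exp(-4*z)/4.
Answer: -3*log(z - 2) + 4*log(z + 2) + 3*log(z + 3) + 4*cos(3*z)/9 - exp(-4*z)/4.


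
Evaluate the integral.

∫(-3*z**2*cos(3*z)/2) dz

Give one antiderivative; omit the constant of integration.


Answer: -z**2*sin(3*z)/2 - z*cos(3*z)/3 + sin(3*z)/9.


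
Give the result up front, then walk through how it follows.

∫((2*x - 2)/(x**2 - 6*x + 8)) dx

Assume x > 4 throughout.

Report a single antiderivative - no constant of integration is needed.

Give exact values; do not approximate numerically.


The answer is 3*log(x - 4) - log(x - 2).
Step 1. Decompose ∫((2*x - 2)/(x**2 - 6*x + 8)) dx by partial fractions, (2*x - 2)/(x**2 - 6*x + 8) = -1/(x - 2) + 3/(x - 4): now ∫(3/(x - 4)) dx + ∫(-1/(x - 2)) dx.
Step 2. Evaluate the standard form [assuming x > 4]: now 3*log(x - 4) + ∫(-1/(x - 2)) dx.
Step 3. Evaluate the standard form [assuming x > 2]: now 3*log(x - 4) - log(x - 2).
Answer: 3*log(x - 4) - log(x - 2).


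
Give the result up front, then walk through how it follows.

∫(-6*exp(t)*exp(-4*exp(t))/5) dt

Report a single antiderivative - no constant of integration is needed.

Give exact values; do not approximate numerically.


The answer is 3*exp(-4*exp(t))/10.
Step 1. Substitute u = exp(t), turning ∫(-6*exp(t)*exp(-4*exp(t))/5) dt into ∫(-6*exp(-4*u)/5) du: now ∫(-6*exp(-4*u)/5) du.
Step 2. Evaluate the standard form: now 3*exp(-4*u)/10.
Step 3. Substitute back u = exp(t): now 3*exp(-4*exp(t))/10.
Answer: 3*exp(-4*exp(t))/10.


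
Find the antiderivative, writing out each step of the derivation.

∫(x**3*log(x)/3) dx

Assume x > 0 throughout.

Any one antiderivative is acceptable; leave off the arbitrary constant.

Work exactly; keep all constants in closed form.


Step 1. Integrate ∫(x**3*log(x)/3) dx by parts with u = log(x), dv = (x**3/3) dx, so v = x**4/12 [assuming x > 0]: now x**4*log(x)/12 + ∫(-x**3/12) dx.
Step 2. Evaluate the standard form: now x**4*log(x)/12 - x**4/48.
Answer: x**4*log(x)/12 - x**4/48.


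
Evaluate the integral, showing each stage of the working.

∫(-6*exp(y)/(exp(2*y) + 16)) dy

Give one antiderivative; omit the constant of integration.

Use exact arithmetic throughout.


Step 1. Substitute u = exp(y), turning ∫(-6*exp(y)/(exp(2*y) + 16)) dy into ∫(-6/(u**2 + 16)) du: now ∫(-6/(u**2 + 16)) du.
Step 2. Evaluate the standard form: now -3*atan(u/4)/2.
Step 3. Substitute back u = exp(y): now -3*atan(exp(y)/4)/2.
Answer: -3*atan(exp(y)/4)/2.


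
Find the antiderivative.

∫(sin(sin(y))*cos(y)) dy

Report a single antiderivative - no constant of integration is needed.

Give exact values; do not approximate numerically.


Answer: -cos(sin(y)).


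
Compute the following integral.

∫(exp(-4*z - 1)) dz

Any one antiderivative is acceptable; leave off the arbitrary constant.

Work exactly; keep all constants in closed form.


Answer: -exp(-4*z - 1)/4.


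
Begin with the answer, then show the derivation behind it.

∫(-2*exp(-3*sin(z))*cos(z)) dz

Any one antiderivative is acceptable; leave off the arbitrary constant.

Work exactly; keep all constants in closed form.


The answer is 2*exp(-3*sin(z))/3.
Step 1. Substitute u = sin(z), turning ∫(-2*exp(-3*sin(z))*cos(z)) dz into ∫(-2*exp(-3*u)) du: now ∫(-2*exp(-3*u)) du.
Step 2. Evaluate the standard form: now 2*exp(-3*u)/3.
Step 3. Substitute back u = sin(z): now 2*exp(-3*sin(z))/3.
Answer: 2*exp(-3*sin(z))/3.
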